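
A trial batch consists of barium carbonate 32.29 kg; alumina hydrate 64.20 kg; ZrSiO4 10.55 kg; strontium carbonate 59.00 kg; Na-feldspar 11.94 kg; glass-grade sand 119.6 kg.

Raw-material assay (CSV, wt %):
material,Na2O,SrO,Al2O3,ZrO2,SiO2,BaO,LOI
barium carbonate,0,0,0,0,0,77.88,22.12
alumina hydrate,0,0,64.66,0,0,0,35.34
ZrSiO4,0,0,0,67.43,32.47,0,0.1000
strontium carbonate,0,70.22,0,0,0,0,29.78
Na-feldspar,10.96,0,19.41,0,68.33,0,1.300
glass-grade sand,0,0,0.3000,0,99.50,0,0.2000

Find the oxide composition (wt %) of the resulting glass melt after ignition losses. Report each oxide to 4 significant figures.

Intermediates are shown (rounded to 4 significant figures) across the worked steps. All arithmetic runs at full precision at all times. Each reported result carries a single rounding — the derived quantities are rebuilt in exact precision (the totals, the yield, glass mass, six oxide percentages, ignition loss) using the weight values per 249.8 kg of glass as they appear in problem or answer.
Mass of each oxide from the mix:
  Na2O: 11.94·0.1096 = 1.309 kg
  SrO: 59.00·0.7022 = 41.43 kg
  Al2O3: 64.20·0.6466 + 11.94·0.1941 + 119.6·0.003000 = 44.19 kg
  ZrO2: 10.55·0.6743 = 7.114 kg
  SiO2: 10.55·0.3247 + 11.94·0.6833 + 119.6·0.9950 = 130.6 kg
  BaO: 32.29·0.7788 = 25.15 kg
LOI: 32.29·0.2212 + 64.20·0.3534 + 10.55·0.001000 + 59.00·0.2978 + 11.94·0.01300 + 119.6·0.002000 = 47.81 kg
batch − LOI leaves glass = 297.6 − 47.81 = 249.8 kg (= the summed oxide contributions)
each wt % is 100 × oxide ÷ glass

Glass mass = 249.8 kg (batch 297.6 − LOI 47.81).
Composition: Na2O 0.5239%, SrO 16.59%, Al2O3 17.69%, ZrO2 2.848%, SiO2 52.28%, BaO 10.07%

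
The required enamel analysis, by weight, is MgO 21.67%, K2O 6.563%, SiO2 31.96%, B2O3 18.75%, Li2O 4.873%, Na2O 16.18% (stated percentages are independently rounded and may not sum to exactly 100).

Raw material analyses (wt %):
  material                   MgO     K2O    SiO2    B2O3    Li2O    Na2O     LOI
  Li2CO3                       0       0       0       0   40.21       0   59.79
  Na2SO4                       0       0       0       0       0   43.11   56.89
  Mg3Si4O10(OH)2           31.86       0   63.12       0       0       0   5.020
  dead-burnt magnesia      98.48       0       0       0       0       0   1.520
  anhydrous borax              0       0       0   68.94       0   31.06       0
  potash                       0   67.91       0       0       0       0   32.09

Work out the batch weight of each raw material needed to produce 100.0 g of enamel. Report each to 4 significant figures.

Batch per 100.0 g enamel:
  Li2CO3: 12.12 g
  Na2SO4: 17.94 g
  Mg3Si4O10(OH)2: 50.63 g
  dead-burnt magnesia: 5.624 g
  anhydrous borax: 27.20 g
  potash: 9.664 g
Total batch = 123.2 g; LOI loss = 23.18 g; yield = 81.18%

All arithmetic keeps full precision from first step to last — in-progress results appear rounded to 4 significant digits in the printout — every reported figure is rounded once only. All derived quantities (glass mass, the totals, the six compositions, the yield, LOI) are recomputed at exact precision using the weight values per 100.0 g of glass, as quoted within problem or answer.
Target masses of each oxide per 100.0 g enamel:
  MgO: 21.67% × 100.0 = 21.67 g
  K2O: 6.563% × 100.0 = 6.563 g
  SiO2: 31.96% × 100.0 = 31.96 g
  B2O3: 18.75% × 100.0 = 18.75 g
  Li2O: 4.873% × 100.0 = 4.873 g
  Na2O: 16.18% × 100.0 = 16.18 g
Per-oxide balance check applying the batch weights above, at the basis given (oxide sums agree with the targets given rounding of the digits):
  MgO: 50.63·0.3186 + 5.624·0.9848 = 21.67 g (target 21.67 g)
  K2O: 9.664·0.6791 = 6.563 g (target 6.563 g)
  SiO2: 50.63·0.6312 = 31.96 g (target 31.96 g)
  B2O3: 27.20·0.6894 = 18.75 g (target 18.75 g)
  Li2O: 12.12·0.4021 = 4.873 g (target 4.873 g)
  Na2O: 17.94·0.4311 + 27.20·0.3106 = 16.18 g (target 16.18 g)
Glass-mass sanity pass: whole batch net of LOI = 100.0 g (per-oxide target masses sum to 100.0 g; basis as stated: 100.0 g — a pure rounding effect).
Batch total: Σ batch = 123.2 g; ignition loss, Σ(batch × LOI) = 23.18 g; yield, glass over the total, = 81.18%.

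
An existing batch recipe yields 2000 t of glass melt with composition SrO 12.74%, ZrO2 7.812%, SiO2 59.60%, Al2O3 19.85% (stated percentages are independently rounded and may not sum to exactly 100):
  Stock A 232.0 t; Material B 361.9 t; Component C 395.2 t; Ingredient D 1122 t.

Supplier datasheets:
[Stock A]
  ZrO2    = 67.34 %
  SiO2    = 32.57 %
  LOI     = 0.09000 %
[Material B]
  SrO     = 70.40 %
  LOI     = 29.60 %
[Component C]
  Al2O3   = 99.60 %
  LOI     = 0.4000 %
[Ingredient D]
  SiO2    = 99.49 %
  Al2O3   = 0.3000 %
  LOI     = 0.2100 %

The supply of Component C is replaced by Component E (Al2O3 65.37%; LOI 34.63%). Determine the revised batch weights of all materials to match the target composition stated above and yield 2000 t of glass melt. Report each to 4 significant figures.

Revised batch per 2000 t glass melt:
  Stock A: 232.0 t
  Material B: 361.9 t
  Component E: 602.2 t
  Ingredient D: 1122 t
Total batch = 2318 t; LOI loss = 318.2 t

The intermediate values are displayed, rounded to 4 significant figures, when written out. Each numeric step holds full precision at every stage; a single rounding completes each reported result — all derived quantities are carried from the weighed amounts per 2000 t of glass in full precision (totals, net glass mass, the yield, the four compositions, LOI) exactly as printed in question or answer.
Oxide-by-oxide targets in 2000 t glass melt:
  SrO: 12.74% × 2000 = 254.8 t
  ZrO2: 7.812% × 2000 = 156.2 t
  SiO2: 59.60% × 2000 = 1192 t
  Al2O3: 19.85% × 2000 = 397.0 t
Oxide-by-oxide audit per the reported batch figures, under the basis named above (sum by sum, the targets are met modulo rounding of the values):
  SrO: 361.9·0.7040 = 254.8 t (target 254.8 t)
  ZrO2: 232.0·0.6734 = 156.2 t (target 156.2 t)
  SiO2: 232.0·0.3257 + 1122·0.9949 = 1192 t (target 1192 t)
  Al2O3: 602.2·0.6537 + 1122·0.003000 = 397.0 t (target 397.0 t)
Glass-mass closure: Σ batch − LOI loss = 2000 t (targets for the oxides total 2000 t; with the basis standing at 2000 t — rounding explains the deltas).
Batch grand total — Σ batch = 2318 t; loss to ignition Σ batch·LOI = 318.2 t; glass ÷ batch gives a yield of 86.27%.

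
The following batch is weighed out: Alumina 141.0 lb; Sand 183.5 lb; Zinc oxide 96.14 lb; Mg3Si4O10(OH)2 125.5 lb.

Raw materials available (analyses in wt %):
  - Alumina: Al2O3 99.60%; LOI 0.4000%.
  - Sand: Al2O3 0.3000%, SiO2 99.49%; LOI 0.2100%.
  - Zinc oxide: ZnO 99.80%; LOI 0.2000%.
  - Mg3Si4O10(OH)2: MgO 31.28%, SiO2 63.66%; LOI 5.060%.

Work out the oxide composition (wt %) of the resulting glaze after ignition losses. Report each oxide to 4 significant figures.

Working values appear with 4-significant-figure rounding alongside each step — the working math carries full precision in every operation — exactly one rounding lands on each reported value — derived quantities are recomputed from the weighed amounts at 538.6 lb of glass in full float precision (four oxide percentages, LOI, the totals, glass mass, yield) as quoted within question or answer.
Oxide-by-oxide delivered mass:
  Al2O3: 141.0·0.9960 + 183.5·0.003000 = 141.0 lb
  ZnO: 96.14·0.9980 = 95.95 lb
  MgO: 125.5·0.3128 = 39.26 lb
  SiO2: 183.5·0.9949 + 125.5·0.6366 = 262.5 lb
LOI: 141.0·0.004000 + 183.5·0.002100 + 96.14·0.002000 + 125.5·0.05060 = 7.492 lb
Glass mass = batch − LOI = 546.1 − 7.492 = 538.6 lb (= Σ oxide masses)
percent share: oxide ÷ glass, ×100

Glass mass = 538.6 lb (batch 546.1 − LOI 7.492).
Composition: Al2O3 26.17%, ZnO 17.81%, MgO 7.288%, SiO2 48.73%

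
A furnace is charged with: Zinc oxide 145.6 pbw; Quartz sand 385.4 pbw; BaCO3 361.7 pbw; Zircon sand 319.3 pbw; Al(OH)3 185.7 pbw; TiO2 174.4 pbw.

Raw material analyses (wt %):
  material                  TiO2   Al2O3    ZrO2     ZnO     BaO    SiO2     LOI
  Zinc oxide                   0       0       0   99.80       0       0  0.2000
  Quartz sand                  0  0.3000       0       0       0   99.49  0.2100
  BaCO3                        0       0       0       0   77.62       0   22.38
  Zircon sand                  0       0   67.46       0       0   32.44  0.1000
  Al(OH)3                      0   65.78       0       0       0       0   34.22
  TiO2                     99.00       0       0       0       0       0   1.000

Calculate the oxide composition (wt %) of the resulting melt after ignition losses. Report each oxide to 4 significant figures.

Glass mass = 1424 pbw (batch 1572 − LOI 147.7).
Composition: TiO2 12.12%, Al2O3 8.657%, ZrO2 15.12%, ZnO 10.20%, BaO 19.71%, SiO2 34.19%

The intermediate values appear with 4-significant-digit rounding in the printout — full float precision is kept at all times; a single rounding produces every reported number. The derived quantities are re-derived in full float precision (the totals, ignition loss, the yield, the six compositions, glass mass) starting from the weights on 1424 pbw of glass as set out in either problem or answer.
Per-oxide mass from batch:
  TiO2: 174.4·0.9900 = 172.7 pbw
  Al2O3: 385.4·0.003000 + 185.7·0.6578 = 123.3 pbw
  ZrO2: 319.3·0.6746 = 215.4 pbw
  ZnO: 145.6·0.9980 = 145.3 pbw
  BaO: 361.7·0.7762 = 280.8 pbw
  SiO2: 385.4·0.9949 + 319.3·0.3244 = 487.0 pbw
LOI: 145.6·0.002000 + 385.4·0.002100 + 361.7·0.2238 + 319.3·0.001000 + 185.7·0.3422 + 174.4·0.01000 = 147.7 pbw
batch − LOI leaves glass = 1572 − 147.7 = 1424 pbw (matching Σ of the oxides)
percent by weight: oxide/glass ×100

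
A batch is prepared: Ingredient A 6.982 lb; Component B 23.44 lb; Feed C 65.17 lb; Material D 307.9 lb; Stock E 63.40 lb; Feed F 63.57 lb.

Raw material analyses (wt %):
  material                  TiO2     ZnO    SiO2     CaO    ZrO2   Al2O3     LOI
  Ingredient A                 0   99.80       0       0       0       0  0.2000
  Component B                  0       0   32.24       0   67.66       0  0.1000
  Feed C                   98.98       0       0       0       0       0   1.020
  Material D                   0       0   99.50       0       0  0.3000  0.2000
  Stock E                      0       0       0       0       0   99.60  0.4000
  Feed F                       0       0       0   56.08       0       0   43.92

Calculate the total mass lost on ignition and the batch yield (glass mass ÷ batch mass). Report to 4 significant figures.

LOI loss = 29.49 lb; glass = 501.0 lb; yield = 94.44%

Values along the way are shown (rounded to 4 significant digits) within the worked lines — exact precision is carried through the solve — exactly one rounding goes into every reported value — derived quantities are re-derived from the weighed amounts for 501.0 lb of glass in full precision (glass mass, the yield, LOI, totals, six oxide percentages), precisely as stated by either problem or answer.
Loss on ignition, line by line:
  Ingredient A: 6.982 × 0.002000 = 0.01396 lb
  Component B: 23.44 × 0.001000 = 0.02344 lb
  Feed C: 65.17 × 0.01020 = 0.6647 lb
  Material D: 307.9 × 0.002000 = 0.6158 lb
  Stock E: 63.40 × 0.004000 = 0.2536 lb
  Feed F: 63.57 × 0.4392 = 27.92 lb
Total LOI = 29.49 lb
Glass = batch − LOI = 530.5 − 29.49 = 501.0 lb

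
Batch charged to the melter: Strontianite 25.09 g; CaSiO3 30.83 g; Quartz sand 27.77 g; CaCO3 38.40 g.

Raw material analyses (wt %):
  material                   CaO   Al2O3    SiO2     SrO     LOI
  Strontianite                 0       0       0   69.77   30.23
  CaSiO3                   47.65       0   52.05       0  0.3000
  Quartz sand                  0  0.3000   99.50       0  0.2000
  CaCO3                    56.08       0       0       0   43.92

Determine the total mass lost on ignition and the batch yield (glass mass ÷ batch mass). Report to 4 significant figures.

All internal work keeps full float precision end to end — in-progress results are printed rounded to 4 significant figures when written out; exactly one rounding lands on each reported value — the derived quantities are recomputed using the weight values at 97.49 g of glass in full float precision (totals, ignition loss, the four compositions, the yield, glass mass), precisely as stated by the question or the answer.
Loss on ignition, line by line:
  Strontianite: 25.09 × 0.3023 = 7.585 g
  CaSiO3: 30.83 × 0.003000 = 0.09249 g
  Quartz sand: 27.77 × 0.002000 = 0.05554 g
  CaCO3: 38.40 × 0.4392 = 16.87 g
Total LOI = 24.60 g
Glass = batch − LOI = 122.1 − 24.60 = 97.49 g

LOI loss = 24.60 g; glass = 97.49 g; yield = 79.85%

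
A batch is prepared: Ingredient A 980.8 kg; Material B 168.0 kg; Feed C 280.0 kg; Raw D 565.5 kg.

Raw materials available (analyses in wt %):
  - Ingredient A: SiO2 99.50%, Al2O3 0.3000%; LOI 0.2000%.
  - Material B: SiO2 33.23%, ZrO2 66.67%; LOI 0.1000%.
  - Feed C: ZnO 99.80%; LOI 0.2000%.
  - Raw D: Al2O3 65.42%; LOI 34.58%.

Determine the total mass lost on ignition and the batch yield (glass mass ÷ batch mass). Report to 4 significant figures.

LOI loss = 198.2 kg; glass = 1796 kg; yield = 90.06%

Every computation runs at exact precision all the way through; working values appear rounded off to 4 significant digits alongside each step — each reported number undergoes a single rounding — the derived quantities, which include net glass mass, the four compositions, LOI, the totals, the yield, are computed at full float precision, as quoted within the question or the answer, using the weight values per 1796 kg of glass.
Each material's LOI contribution:
  Ingredient A: 980.8 × 0.002000 = 1.962 kg
  Material B: 168.0 × 0.001000 = 0.1680 kg
  Feed C: 280.0 × 0.002000 = 0.5600 kg
  Raw D: 565.5 × 0.3458 = 195.5 kg
Total LOI = 198.2 kg
Glass = batch − LOI = 1994 − 198.2 = 1796 kg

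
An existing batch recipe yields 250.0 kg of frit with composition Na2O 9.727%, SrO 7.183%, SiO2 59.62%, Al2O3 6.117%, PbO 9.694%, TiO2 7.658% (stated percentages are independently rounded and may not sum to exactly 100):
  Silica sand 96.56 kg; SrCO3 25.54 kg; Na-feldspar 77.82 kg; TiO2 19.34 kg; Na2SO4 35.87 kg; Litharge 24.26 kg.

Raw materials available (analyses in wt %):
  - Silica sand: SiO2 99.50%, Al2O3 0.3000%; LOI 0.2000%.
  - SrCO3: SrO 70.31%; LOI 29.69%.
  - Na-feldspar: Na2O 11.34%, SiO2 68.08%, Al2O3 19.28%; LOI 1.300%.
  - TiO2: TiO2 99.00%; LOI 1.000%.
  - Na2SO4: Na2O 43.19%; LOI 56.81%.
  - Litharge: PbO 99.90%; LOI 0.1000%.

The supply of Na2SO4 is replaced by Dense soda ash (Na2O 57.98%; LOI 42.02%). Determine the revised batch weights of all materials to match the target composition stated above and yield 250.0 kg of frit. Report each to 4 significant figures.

Each numeric step carries exact precision in every operation; values along the way are displayed, rounded to 4 significant figures, in the printout — a single rounding yields each reported result; the derived quantities (six oxide percentages, net glass mass, the totals, yield, ignition loss) are recomputed in full float precision from the weighed amounts per 250.0 kg of glass exactly as printed in question or answer.
Target masses of each oxide per 250.0 kg frit:
  Na2O: 9.727% × 250.0 = 24.32 kg
  SrO: 7.183% × 250.0 = 17.96 kg
  SiO2: 59.62% × 250.0 = 149.0 kg
  Al2O3: 6.117% × 250.0 = 15.29 kg
  PbO: 9.694% × 250.0 = 24.24 kg
  TiO2: 7.658% × 250.0 = 19.14 kg
Per-oxide balance check using the reported weights, on the stated basis (summed amounts equal target values up to rounding of the answer):
  Na2O: 77.82·0.1134 + 26.72·0.5798 = 24.32 kg (target 24.32 kg)
  SrO: 25.54·0.7031 = 17.96 kg (target 17.96 kg)
  SiO2: 96.56·0.9950 + 77.82·0.6808 = 149.1 kg (target 149.0 kg)
  Al2O3: 96.56·0.003000 + 77.82·0.1928 = 15.29 kg (target 15.29 kg)
  PbO: 24.26·0.9990 = 24.24 kg (target 24.24 kg)
  TiO2: 19.34·0.9900 = 19.15 kg (target 19.14 kg)
Glass-mass sanity pass: total batch − LOI = 250.0 kg (the Σ of target masses is 250.0 kg; basis as stated: 250.0 kg — any gap is answer rounding).
Whole-batch sum: Σ batch = 270.2 kg; LOI removed, Σ of batch·LOI: 20.23 kg; the yield ratio, glass ÷ batch: 92.51%.

Revised batch per 250.0 kg frit:
  Silica sand: 96.56 kg
  SrCO3: 25.54 kg
  Na-feldspar: 77.82 kg
  TiO2: 19.34 kg
  Dense soda ash: 26.72 kg
  Litharge: 24.26 kg
Total batch = 270.2 kg; LOI loss = 20.23 kg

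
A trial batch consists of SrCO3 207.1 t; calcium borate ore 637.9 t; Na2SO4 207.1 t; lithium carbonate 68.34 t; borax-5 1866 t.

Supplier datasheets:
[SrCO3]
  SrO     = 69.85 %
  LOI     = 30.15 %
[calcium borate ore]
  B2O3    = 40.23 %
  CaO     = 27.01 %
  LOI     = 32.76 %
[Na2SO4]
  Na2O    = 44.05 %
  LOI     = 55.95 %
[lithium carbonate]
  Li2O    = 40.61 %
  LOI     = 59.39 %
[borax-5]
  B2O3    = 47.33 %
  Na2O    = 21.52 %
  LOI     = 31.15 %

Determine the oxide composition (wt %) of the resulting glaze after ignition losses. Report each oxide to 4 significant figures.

Glass mass = 1977 t (batch 2986 − LOI 1009).
Composition: Li2O 1.404%, B2O3 57.64%, CaO 8.714%, Na2O 24.92%, SrO 7.316%

Intermediates are shown (rounded to 4 significant figures) alongside each step — the whole derivation runs at exact precision from first step to last — every reported value is rounded just once. Derived quantities, which include LOI, net glass mass, the yield, five oxide percentages, the totals, are recomputed at full float precision, as written in the problem or the answer, from the batch weights on 1977 t of glass.
Oxide-by-oxide delivered mass:
  Li2O: 68.34·0.4061 = 27.75 t
  B2O3: 637.9·0.4023 + 1866·0.4733 = 1140 t
  CaO: 637.9·0.2701 = 172.3 t
  Na2O: 207.1·0.4405 + 1866·0.2152 = 492.8 t
  SrO: 207.1·0.6985 = 144.7 t
LOI: 207.1·0.3015 + 637.9·0.3276 + 207.1·0.5595 + 68.34·0.5939 + 1866·0.3115 = 1009 t
The glass mass, total less LOI, = 2986 − 1009 = 1977 t (matching Σ of the oxides)
oxide / glass × 100 gives the wt %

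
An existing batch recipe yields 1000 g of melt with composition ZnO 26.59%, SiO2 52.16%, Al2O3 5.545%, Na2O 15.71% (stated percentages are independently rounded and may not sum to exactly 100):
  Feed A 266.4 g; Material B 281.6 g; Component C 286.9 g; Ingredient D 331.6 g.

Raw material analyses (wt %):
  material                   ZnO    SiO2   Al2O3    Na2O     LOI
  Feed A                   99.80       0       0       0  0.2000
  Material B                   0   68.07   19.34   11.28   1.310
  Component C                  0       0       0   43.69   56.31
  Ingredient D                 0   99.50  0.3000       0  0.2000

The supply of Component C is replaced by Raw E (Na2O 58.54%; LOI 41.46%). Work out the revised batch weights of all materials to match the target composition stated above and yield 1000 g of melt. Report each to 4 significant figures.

Revised batch per 1000 g melt:
  Feed A: 266.4 g
  Material B: 281.6 g
  Raw E: 214.1 g
  Ingredient D: 331.6 g
Total batch = 1094 g; LOI loss = 93.65 g

The whole derivation carries full precision at all times; the intermediate values are printed (rounded to four significant digits) in the printout; exactly one rounding is applied to every reported number; all derived quantities (yield, glass mass, the four compositions, the totals, ignition loss) are recomputed at full precision from the weighed amounts per 1000 g of glass, as quoted within the problem or answer text.
The oxide mass targets at 1000 g melt:
  ZnO: 26.59% × 1000 = 265.9 g
  SiO2: 52.16% × 1000 = 521.6 g
  Al2O3: 5.545% × 1000 = 55.45 g
  Na2O: 15.71% × 1000 = 157.1 g
Sums-versus-targets review given the weights on record, against the basis in use (oxide sums agree with the targets up to rounding of the answer):
  ZnO: 266.4·0.9980 = 265.9 g (target 265.9 g)
  SiO2: 281.6·0.6807 + 331.6·0.9950 = 521.6 g (target 521.6 g)
  Al2O3: 281.6·0.1934 + 331.6·0.003000 = 55.46 g (target 55.45 g)
  Na2O: 281.6·0.1128 + 214.1·0.5854 = 157.1 g (target 157.1 g)
Glass-mass closure: whole batch net of LOI = 1000 g (the targets, summed, come to 1000 g; stated basis 1000 g — differing by rounding only).
Summing the batch: Σ batch = 1094 g; LOI loss = Σ batch·LOI = 93.65 g; as yield: glass ÷ batch → 91.44%.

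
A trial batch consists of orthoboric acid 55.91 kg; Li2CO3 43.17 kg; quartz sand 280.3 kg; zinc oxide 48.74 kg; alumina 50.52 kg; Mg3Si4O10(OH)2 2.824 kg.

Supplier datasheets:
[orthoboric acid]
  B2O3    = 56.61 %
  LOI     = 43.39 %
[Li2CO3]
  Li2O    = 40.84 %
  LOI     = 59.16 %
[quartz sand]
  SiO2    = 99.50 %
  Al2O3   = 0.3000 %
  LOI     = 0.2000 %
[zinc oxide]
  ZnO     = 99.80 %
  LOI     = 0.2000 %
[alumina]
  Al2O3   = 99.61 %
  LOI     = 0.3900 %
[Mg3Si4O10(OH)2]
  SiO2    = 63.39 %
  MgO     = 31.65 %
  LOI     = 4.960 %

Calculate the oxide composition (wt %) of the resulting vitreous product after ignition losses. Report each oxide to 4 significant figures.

Glass mass = 430.7 kg (batch 481.5 − LOI 50.79).
Composition: ZnO 11.29%, SiO2 65.17%, Li2O 4.094%, MgO 0.2075%, Al2O3 11.88%, B2O3 7.349%

Working values are displayed (rounded to 4 significant figures) when written out — each numeric step carries full precision all the way through. Exactly one rounding is applied to each reported number. Derived quantities (the six compositions, LOI, yield, glass mass, the totals) are re-derived from the weighed amounts on 430.7 kg of glass in exact precision precisely as stated by question or answer.
Oxide-by-oxide delivered mass:
  ZnO: 48.74·0.9980 = 48.64 kg
  SiO2: 280.3·0.9950 + 2.824·0.6339 = 280.7 kg
  Li2O: 43.17·0.4084 = 17.63 kg
  MgO: 2.824·0.3165 = 0.8938 kg
  Al2O3: 280.3·0.003000 + 50.52·0.9961 = 51.16 kg
  B2O3: 55.91·0.5661 = 31.65 kg
LOI: 55.91·0.4339 + 43.17·0.5916 + 280.3·0.002000 + 48.74·0.002000 + 50.52·0.003900 + 2.824·0.04960 = 50.79 kg
Glass mass = batch − LOI = 481.5 − 50.79 = 430.7 kg (equal to the oxide-mass sum)
oxide / glass × 100 gives the wt %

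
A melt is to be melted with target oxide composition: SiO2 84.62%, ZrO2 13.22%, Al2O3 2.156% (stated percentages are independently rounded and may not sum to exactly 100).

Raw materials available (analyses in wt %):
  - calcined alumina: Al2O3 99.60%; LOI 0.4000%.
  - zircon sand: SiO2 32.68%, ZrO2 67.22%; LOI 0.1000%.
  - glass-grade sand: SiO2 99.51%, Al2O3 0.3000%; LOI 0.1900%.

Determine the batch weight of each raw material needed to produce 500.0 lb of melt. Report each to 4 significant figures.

Batch per 500.0 lb melt:
  calcined alumina: 9.640 lb
  zircon sand: 98.33 lb
  glass-grade sand: 392.9 lb
Total batch = 500.9 lb; LOI loss = 0.8834 lb; yield = 99.82%

The intermediate values are displayed (rounded to four significant figures) in the printout. The working math carries full precision at all times — each reported number carries a single rounding — all derived quantities (glass mass, totals, yield, the three compositions, ignition loss) are re-derived in full float precision starting from the weights for 500.0 lb of glass, as set out in question or answer.
Target oxide masses per 500.0 lb melt:
  SiO2: 84.62% × 500.0 = 423.1 lb
  ZrO2: 13.22% × 500.0 = 66.10 lb
  Al2O3: 2.156% × 500.0 = 10.78 lb
Mass-balance tally per oxide from the weights as reported, for the quoted basis mass (delivered sums recover each target modulo rounding of the values):
  SiO2: 98.33·0.3268 + 392.9·0.9951 = 423.1 lb (target 423.1 lb)
  ZrO2: 98.33·0.6722 = 66.10 lb (target 66.10 lb)
  Al2O3: 9.640·0.9960 + 392.9·0.003000 = 10.78 lb (target 10.78 lb)
Auditing the glass mass value: total batch − LOI = 500.0 lb (targets for the oxides total 500.0 lb; versus the stated basis of 500.0 lb — gaps are rounding artifacts).
Adding the batch up: Σ batch = 500.9 lb; ignition loss, Σ(batch × LOI) = 0.8834 lb; as yield: glass ÷ batch → 99.82%.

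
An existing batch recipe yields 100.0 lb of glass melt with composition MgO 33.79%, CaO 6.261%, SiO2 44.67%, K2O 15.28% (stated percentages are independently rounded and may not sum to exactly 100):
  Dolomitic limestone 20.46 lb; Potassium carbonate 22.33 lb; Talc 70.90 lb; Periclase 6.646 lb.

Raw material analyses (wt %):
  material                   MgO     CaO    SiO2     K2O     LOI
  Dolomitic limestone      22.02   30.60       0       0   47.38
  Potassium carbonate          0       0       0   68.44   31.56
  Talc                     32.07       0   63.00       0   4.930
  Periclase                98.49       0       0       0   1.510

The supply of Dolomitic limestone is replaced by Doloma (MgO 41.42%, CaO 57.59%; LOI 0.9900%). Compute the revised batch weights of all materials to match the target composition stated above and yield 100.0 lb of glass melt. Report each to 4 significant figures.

Revised batch per 100.0 lb glass melt:
  Doloma: 10.87 lb
  Potassium carbonate: 22.33 lb
  Talc: 70.90 lb
  Periclase: 6.648 lb
Total batch = 110.7 lb; LOI loss = 10.75 lb

Values along the way appear, rounded to four significant digits, on the page; full float precision is carried from first step to last. Every reported value carries a single rounding; the derived quantities (the yield, glass mass, totals, the four compositions, LOI) are re-derived from the batch weights per 100.0 lb of glass in exact precision, exactly as printed in the problem or the answer.
Oxide mass targets, per 100.0 lb glass melt:
  MgO: 33.79% × 100.0 = 33.79 lb
  CaO: 6.261% × 100.0 = 6.261 lb
  SiO2: 44.67% × 100.0 = 44.67 lb
  K2O: 15.28% × 100.0 = 15.28 lb
Balance tally, oxide-wise, with the batch weights as given, under the basis named above (oxide sums agree with the targets within answer rounding):
  MgO: 10.87·0.4142 + 70.90·0.3207 + 6.648·0.9849 = 33.79 lb (target 33.79 lb)
  CaO: 10.87·0.5759 = 6.260 lb (target 6.261 lb)
  SiO2: 70.90·0.6300 = 44.67 lb (target 44.67 lb)
  K2O: 22.33·0.6844 = 15.28 lb (target 15.28 lb)
Glass-mass closure: net batch after ignition = 100.0 lb (the targets, summed, come to 100.0 lb; against the stated basis, 100.0 lb — deltas are rounding alone).
Batch total: Σ batch = 110.7 lb; ignition loss, Σ(batch × LOI) = 10.75 lb; as yield: glass ÷ batch → 90.29%.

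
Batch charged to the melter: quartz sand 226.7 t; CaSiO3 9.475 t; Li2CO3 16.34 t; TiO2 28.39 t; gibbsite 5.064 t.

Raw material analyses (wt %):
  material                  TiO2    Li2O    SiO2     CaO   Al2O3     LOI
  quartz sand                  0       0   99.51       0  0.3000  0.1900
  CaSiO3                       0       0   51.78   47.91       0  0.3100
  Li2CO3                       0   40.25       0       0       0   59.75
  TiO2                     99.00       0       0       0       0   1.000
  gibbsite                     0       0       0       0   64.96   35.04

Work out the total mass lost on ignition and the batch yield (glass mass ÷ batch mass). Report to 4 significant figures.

LOI loss = 12.28 t; glass = 273.7 t; yield = 95.71%

The intermediate values are printed rounded off to 4 significant figures on the page. All internal work maintains exact precision at every stage. A single rounding yields every reported figure; the derived quantities, including the totals, five oxide percentages, the yield, ignition loss, glass mass, are rebuilt from the weighed amounts on 273.7 t of glass in full precision as written in problem or answer.
Per-material ignition loss:
  quartz sand: 226.7 × 0.001900 = 0.4307 t
  CaSiO3: 9.475 × 0.003100 = 0.02937 t
  Li2CO3: 16.34 × 0.5975 = 9.763 t
  TiO2: 28.39 × 0.01000 = 0.2839 t
  gibbsite: 5.064 × 0.3504 = 1.774 t
Total LOI = 12.28 t
Glass = batch − LOI = 286.0 − 12.28 = 273.7 t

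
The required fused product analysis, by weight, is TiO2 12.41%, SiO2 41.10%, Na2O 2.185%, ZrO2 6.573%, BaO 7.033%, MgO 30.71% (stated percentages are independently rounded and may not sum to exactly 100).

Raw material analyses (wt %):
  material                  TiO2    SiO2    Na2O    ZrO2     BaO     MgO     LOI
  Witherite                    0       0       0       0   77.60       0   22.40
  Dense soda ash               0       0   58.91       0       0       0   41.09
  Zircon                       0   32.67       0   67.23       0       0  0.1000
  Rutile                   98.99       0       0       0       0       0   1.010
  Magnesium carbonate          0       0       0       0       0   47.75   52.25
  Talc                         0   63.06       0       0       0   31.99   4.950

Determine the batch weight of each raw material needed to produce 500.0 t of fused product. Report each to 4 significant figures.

Batch per 500.0 t fused product:
  Witherite: 45.32 t
  Dense soda ash: 18.55 t
  Zircon: 48.88 t
  Rutile: 62.68 t
  Magnesium carbonate: 120.2 t
  Talc: 300.6 t
Total batch = 596.2 t; LOI loss = 96.14 t; yield = 83.88%

Rounding to four significant figures governs each intermediate as printed; every computation carries full float precision at each step. Each reported value takes just one rounding — the derived quantities (the totals, the six compositions, yield, net glass mass, LOI) are recomputed starting from the weights on 500.0 t of glass in exact precision, precisely as stated by the problem or answer text.
Per-oxide target masses for 500.0 t fused product:
  TiO2: 12.41% × 500.0 = 62.05 t
  SiO2: 41.10% × 500.0 = 205.5 t
  Na2O: 2.185% × 500.0 = 10.92 t
  ZrO2: 6.573% × 500.0 = 32.86 t
  BaO: 7.033% × 500.0 = 35.16 t
  MgO: 30.71% × 500.0 = 153.6 t
A balance pass over the oxides, working from each reported weight, at the basis given (target by target, the sums agree modulo rounding of the values):
  TiO2: 62.68·0.9899 = 62.05 t (target 62.05 t)
  SiO2: 48.88·0.3267 + 300.6·0.6306 = 205.5 t (target 205.5 t)
  Na2O: 18.55·0.5891 = 10.93 t (target 10.92 t)
  ZrO2: 48.88·0.6723 = 32.86 t (target 32.86 t)
  BaO: 45.32·0.7760 = 35.17 t (target 35.16 t)
  MgO: 120.2·0.4775 + 300.6·0.3199 = 153.6 t (target 153.6 t)
The glass-mass cross-check: net batch after ignition = 500.1 t (summing oxide targets gives 500.1 t; basis as stated: 500.0 t — differing by rounding only).
Adding the batch up: Σ batch = 596.2 t; Σ batch·LOI gives LOI loss = 96.14 t; glass ÷ batch gives a yield of 83.88%.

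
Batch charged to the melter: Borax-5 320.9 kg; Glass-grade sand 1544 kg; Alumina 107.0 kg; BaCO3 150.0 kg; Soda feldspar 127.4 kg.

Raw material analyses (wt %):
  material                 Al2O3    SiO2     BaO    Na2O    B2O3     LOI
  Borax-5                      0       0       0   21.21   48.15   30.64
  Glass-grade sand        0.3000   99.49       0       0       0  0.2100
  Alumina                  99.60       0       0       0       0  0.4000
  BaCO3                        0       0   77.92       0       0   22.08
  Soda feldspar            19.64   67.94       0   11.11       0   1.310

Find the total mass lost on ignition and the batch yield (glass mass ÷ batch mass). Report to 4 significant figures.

Working values are printed rounded off to 4 significant digits when written out. All arithmetic holds exact precision end to end — each reported value is rounded a single time. The derived quantities (totals, the five compositions, net glass mass, the yield, ignition loss) are recomputed at full float precision from the batch weights for 2113 kg of glass exactly as printed in problem or answer.
Each material's LOI contribution:
  Borax-5: 320.9 × 0.3064 = 98.32 kg
  Glass-grade sand: 1544 × 0.002100 = 3.242 kg
  Alumina: 107.0 × 0.004000 = 0.4280 kg
  BaCO3: 150.0 × 0.2208 = 33.12 kg
  Soda feldspar: 127.4 × 0.01310 = 1.669 kg
Total LOI = 136.8 kg
Glass = batch − LOI = 2249 − 136.8 = 2113 kg

LOI loss = 136.8 kg; glass = 2113 kg; yield = 93.92%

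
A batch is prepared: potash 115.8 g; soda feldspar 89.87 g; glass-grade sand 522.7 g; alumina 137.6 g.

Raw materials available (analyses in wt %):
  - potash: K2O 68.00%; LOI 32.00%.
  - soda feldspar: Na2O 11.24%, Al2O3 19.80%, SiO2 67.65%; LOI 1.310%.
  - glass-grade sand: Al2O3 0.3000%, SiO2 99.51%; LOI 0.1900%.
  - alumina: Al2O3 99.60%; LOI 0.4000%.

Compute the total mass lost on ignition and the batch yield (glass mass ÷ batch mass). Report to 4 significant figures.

LOI loss = 39.78 g; glass = 826.2 g; yield = 95.41%

Every computation keeps full precision at all times — in-progress results are shown with 4-significant-digit rounding when written out — exactly one rounding goes into every reported number; all derived quantities are computed at exact precision (the four compositions, the totals, glass mass, the yield, LOI) using the weight values at 826.2 g of glass exactly as printed in either problem or answer.
Per-material ignition loss:
  potash: 115.8 × 0.3200 = 37.06 g
  soda feldspar: 89.87 × 0.01310 = 1.177 g
  glass-grade sand: 522.7 × 0.001900 = 0.9931 g
  alumina: 137.6 × 0.004000 = 0.5504 g
Total LOI = 39.78 g
Glass = batch − LOI = 866.0 − 39.78 = 826.2 g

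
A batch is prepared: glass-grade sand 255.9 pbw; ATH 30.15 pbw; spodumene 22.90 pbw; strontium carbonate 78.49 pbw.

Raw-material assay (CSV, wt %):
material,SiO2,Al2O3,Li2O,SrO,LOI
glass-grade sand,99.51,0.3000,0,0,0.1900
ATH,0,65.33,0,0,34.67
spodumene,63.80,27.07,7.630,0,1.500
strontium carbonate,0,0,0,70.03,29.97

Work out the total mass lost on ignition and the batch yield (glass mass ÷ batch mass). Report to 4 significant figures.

LOI loss = 34.81 pbw; glass = 352.6 pbw; yield = 91.02%

Working values are shown, with 4-significant-figure rounding, across the worked steps; all internal work keeps full precision all the way through; each reported figure takes a single rounding — all derived quantities, including four oxide percentages, net glass mass, ignition loss, totals, the yield, are carried starting from the weights per 352.6 pbw of glass in exact precision, as written in question or answer.
Each material's LOI contribution:
  glass-grade sand: 255.9 × 0.001900 = 0.4862 pbw
  ATH: 30.15 × 0.3467 = 10.45 pbw
  spodumene: 22.90 × 0.01500 = 0.3435 pbw
  strontium carbonate: 78.49 × 0.2997 = 23.52 pbw
Total LOI = 34.81 pbw
Glass = batch − LOI = 387.4 − 34.81 = 352.6 pbw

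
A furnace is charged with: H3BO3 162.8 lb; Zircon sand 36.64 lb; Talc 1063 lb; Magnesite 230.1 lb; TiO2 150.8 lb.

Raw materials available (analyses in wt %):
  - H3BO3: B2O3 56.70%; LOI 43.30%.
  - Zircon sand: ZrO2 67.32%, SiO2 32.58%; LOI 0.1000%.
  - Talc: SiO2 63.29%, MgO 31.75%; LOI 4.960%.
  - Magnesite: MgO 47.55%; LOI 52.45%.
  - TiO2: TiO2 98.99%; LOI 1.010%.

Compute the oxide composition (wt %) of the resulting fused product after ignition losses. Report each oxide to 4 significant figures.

Each numeric step maintains exact precision end to end — the intermediate values are displayed (rounded to four significant figures) within the worked lines. Each reported value is rounded once only. All derived quantities are rebuilt in exact precision (five oxide percentages, the yield, glass mass, totals, LOI) from the weighed amounts on 1398 lb of glass, exactly as shown in the question or the answer.
Mass of each oxide from the mix:
  ZrO2: 36.64·0.6732 = 24.67 lb
  SiO2: 36.64·0.3258 + 1063·0.6329 = 684.7 lb
  B2O3: 162.8·0.5670 = 92.31 lb
  TiO2: 150.8·0.9899 = 149.3 lb
  MgO: 1063·0.3175 + 230.1·0.4755 = 446.9 lb
LOI: 162.8·0.4330 + 36.64·0.001000 + 1063·0.04960 + 230.1·0.5245 + 150.8·0.01010 = 245.5 lb
Resulting glass, batch − LOI: 1643 − 245.5 = 1398 lb (matching Σ of the oxides)
percent by weight: oxide/glass ×100

Glass mass = 1398 lb (batch 1643 − LOI 245.5).
Composition: ZrO2 1.765%, SiO2 48.98%, B2O3 6.603%, TiO2 10.68%, MgO 31.97%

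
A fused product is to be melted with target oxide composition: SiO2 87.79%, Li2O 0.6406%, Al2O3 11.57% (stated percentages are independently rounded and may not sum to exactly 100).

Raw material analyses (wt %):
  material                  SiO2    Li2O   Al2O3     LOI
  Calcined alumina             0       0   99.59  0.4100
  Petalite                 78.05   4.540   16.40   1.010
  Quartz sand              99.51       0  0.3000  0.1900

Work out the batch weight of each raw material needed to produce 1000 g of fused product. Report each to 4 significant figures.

Batch per 1000 g fused product:
  Calcined alumina: 90.62 g
  Petalite: 141.1 g
  Quartz sand: 771.6 g
Total batch = 1003 g; LOI loss = 3.263 g; yield = 99.67%

The intermediate values are displayed, rounded to 4 significant digits, within the worked lines; the whole derivation holds exact precision at each step. A single rounding finalizes each reported figure — all derived quantities, which include the yield, glass mass, the three compositions, ignition loss, the totals, are recomputed in exact precision, as they appear in the question or the answer, from the batch weights for 1000 g of glass.
The oxide mass targets at 1000 g fused product:
  SiO2: 87.79% × 1000 = 877.9 g
  Li2O: 0.6406% × 1000 = 6.406 g
  Al2O3: 11.57% × 1000 = 115.7 g
Mass-balance tally per oxide applying the batch weights above, on the stated basis (sums match the target masses modulo rounding of the values):
  SiO2: 141.1·0.7805 + 771.6·0.9951 = 877.9 g (target 877.9 g)
  Li2O: 141.1·0.04540 = 6.406 g (target 6.406 g)
  Al2O3: 90.62·0.9959 + 141.1·0.1640 + 771.6·0.003000 = 115.7 g (target 115.7 g)
Glass-mass bookkeeping: total batch − LOI = 1000 g (targets for the oxides total 1000 g; with the basis standing at 1000 g — differing by rounding only).
Adding the batch up: Σ batch = 1003 g; the LOI term Σ batch·LOI equals 3.263 g; the yield ratio, glass ÷ batch: 99.67%.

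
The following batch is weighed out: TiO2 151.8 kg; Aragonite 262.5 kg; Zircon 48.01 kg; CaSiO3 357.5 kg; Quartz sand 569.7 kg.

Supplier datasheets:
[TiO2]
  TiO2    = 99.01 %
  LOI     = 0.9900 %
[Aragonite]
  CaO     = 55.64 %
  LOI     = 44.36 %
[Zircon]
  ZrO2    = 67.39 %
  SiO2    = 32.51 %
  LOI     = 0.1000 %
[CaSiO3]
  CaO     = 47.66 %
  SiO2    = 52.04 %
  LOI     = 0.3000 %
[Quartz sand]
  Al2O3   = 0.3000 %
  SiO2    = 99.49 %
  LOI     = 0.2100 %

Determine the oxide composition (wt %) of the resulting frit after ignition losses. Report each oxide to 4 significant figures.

Glass mass = 1269 kg (batch 1390 − LOI 120.3).
Composition: Al2O3 0.1347%, ZrO2 2.549%, CaO 24.93%, TiO2 11.84%, SiO2 60.54%

All arithmetic runs at full float precision in all steps — working values are printed (rounded to four significant figures) between the steps. Every reported figure includes exactly one rounding. All derived quantities, including totals, ignition loss, the five compositions, the yield, net glass mass, are rebuilt using the weight values for 1269 kg of glass at full precision, as quoted within the question or the answer.
Per-oxide mass from batch:
  Al2O3: 569.7·0.003000 = 1.709 kg
  ZrO2: 48.01·0.6739 = 32.35 kg
  CaO: 262.5·0.5564 + 357.5·0.4766 = 316.4 kg
  TiO2: 151.8·0.9901 = 150.3 kg
  SiO2: 48.01·0.3251 + 357.5·0.5204 + 569.7·0.9949 = 768.4 kg
LOI: 151.8·0.009900 + 262.5·0.4436 + 48.01·0.001000 + 357.5·0.003000 + 569.7·0.002100 = 120.3 kg
Glass = total batch minus LOI = 1390 − 120.3 = 1269 kg (= Σ oxide masses)
wt %: oxide over glass, times 100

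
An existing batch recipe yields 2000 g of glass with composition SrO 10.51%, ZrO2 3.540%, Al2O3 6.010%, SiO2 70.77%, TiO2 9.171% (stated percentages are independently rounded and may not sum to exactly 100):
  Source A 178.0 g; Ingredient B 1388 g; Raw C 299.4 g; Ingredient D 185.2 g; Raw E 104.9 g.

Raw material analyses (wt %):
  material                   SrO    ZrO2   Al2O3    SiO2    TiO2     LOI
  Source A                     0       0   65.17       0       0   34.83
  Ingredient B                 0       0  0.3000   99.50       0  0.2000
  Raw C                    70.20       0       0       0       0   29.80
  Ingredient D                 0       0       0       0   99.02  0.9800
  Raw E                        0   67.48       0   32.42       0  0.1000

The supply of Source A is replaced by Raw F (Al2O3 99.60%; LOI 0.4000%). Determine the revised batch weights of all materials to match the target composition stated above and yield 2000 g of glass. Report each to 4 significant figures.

All arithmetic keeps exact precision in all steps. The intermediate values are displayed rounded off to 4 significant figures across the worked steps — each reported value is rounded exactly once. The derived quantities (yield, five oxide percentages, ignition loss, net glass mass, the totals) are re-derived at exact precision using the weight values for 2000 g of glass exactly as shown in the problem or the answer.
Oxide-by-oxide targets in 2000 g glass:
  SrO: 10.51% × 2000 = 210.2 g
  ZrO2: 3.540% × 2000 = 70.80 g
  Al2O3: 6.010% × 2000 = 120.2 g
  SiO2: 70.77% × 2000 = 1415 g
  TiO2: 9.171% × 2000 = 183.4 g
Checking each oxide sum using the reported weights, at the basis given (each sum matches its target mass within answer rounding):
  SrO: 299.4·0.7020 = 210.2 g (target 210.2 g)
  ZrO2: 104.9·0.6748 = 70.79 g (target 70.80 g)
  Al2O3: 116.5·0.9960 + 1388·0.003000 = 120.2 g (target 120.2 g)
  SiO2: 1388·0.9950 + 104.9·0.3242 = 1415 g (target 1415 g)
  TiO2: 185.2·0.9902 = 183.4 g (target 183.4 g)
Mass balance on the glass: total charge less LOI = 2000 g (per-oxide target masses sum to 2000 g; against the stated basis, 2000 g — gaps are rounding artifacts).
Total batch = Σ batch = 2094 g; LOI removed, Σ of batch·LOI: 94.38 g; yield, glass over the total, = 95.49%.

Revised batch per 2000 g glass:
  Raw F: 116.5 g
  Ingredient B: 1388 g
  Raw C: 299.4 g
  Ingredient D: 185.2 g
  Raw E: 104.9 g
Total batch = 2094 g; LOI loss = 94.38 g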